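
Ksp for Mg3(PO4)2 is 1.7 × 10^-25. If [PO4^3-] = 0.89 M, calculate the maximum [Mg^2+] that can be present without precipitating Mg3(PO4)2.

[Mg^2+] = 6.0e-9 M

Mg3(PO4)2(s) <=> 3 Mg^2+ + 2 PO4^3-
Ksp = [Mg^2+]^3[PO4^3-]^2
Precipitation begins when Q = Ksp. With [PO4^3-] = 0.89 M:
1.7 × 10^-25 = (0.89)^2 × [Mg^2+]^3
[Mg^2+] = (1.7 × 10^-25 / 7.92 x 10^-1)^(1/3) = 6.0 x 10^-9 M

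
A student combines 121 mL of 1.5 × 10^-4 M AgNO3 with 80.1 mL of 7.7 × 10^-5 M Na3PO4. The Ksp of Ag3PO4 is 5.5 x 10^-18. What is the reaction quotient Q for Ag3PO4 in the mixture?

2.3 x 10^-17

Total volume = 121 + 80.1 = 201.1 mL.
[Ag^+] = 1.5 × 10^-4 × (121/201.1) = 9.03 x 10^-5 M
[PO4^3-] = 7.7 × 10^-5 × (80.1/201.1) = 3.07 × 10^-5 M
Ag3PO4(s) ⇌ 3 Ag^+ + PO4^3-, so Q = [Ag^+]^3[PO4^3-]
Q = (9.03 × 10^-5)^3(3.07 x 10^-5) = 2.3 × 10^-17
Q > Ksp, so Ag3PO4 will precipitate.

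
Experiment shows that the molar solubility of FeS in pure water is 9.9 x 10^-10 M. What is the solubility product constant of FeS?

Ksp ≈ 9.8e-19

FeS(s) ⇌ Fe^2+ + S^2-
Let s = molar solubility. Then [Fe^2+] = s and [S^2-] = s.
Ksp = [Fe^2+][S^2-]
Ksp = s × s = s^2
With s = 9.9 x 10^-10: Ksp = 9.8 × 10^-19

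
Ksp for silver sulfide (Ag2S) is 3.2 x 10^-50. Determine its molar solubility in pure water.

Ag2S(s) ⇌ 2 Ag^+(aq) + S^2-(aq)
Ksp = [Ag^+]^2[S^2-]
With molar solubility s: [Ag^+] = 2s, [S^2-] = s.
Substituting: Ksp = (2s)^2s = 4s^3
s = (3.2 x 10^-50 / 4)^(1/3) = 2.0 x 10^-17 M

2.0 × 10^-17 M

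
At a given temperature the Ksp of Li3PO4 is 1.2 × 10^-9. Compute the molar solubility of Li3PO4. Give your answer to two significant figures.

s = 2.6 × 10^-3 M

Li3PO4(s) ⇌ 3 Li^+(aq) + PO4^3-(aq)
Ksp = [Li^+]^3[PO4^3-]
Let s = molar solubility. Then [Li^+] = 3s and [PO4^3-] = s.
Ksp = (3s)^3s = 27s^4
s = (1.2 × 10^-9 / 27)^(1/4) = 2.6 x 10^-3 M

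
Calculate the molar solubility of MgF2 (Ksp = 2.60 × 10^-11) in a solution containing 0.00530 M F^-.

MgF2(s) ⇌ Mg^2+ + 2 F^-
Ksp = [Mg^2+][F^-]^2
Let s be the molar solubility in this solution. [Mg^2+] = s, [F^-] = 0.00530 + 2s ≈ 0.00530 (since the F^- already present dominates).
Ksp ≈ s × (0.00530)^2
s = 9.26 x 10^-7 M
Check: 2s = 1.9 × 10^-6 ≪ 0.00530, so the approximation is valid.

s ≈ 9.26 × 10^-7 M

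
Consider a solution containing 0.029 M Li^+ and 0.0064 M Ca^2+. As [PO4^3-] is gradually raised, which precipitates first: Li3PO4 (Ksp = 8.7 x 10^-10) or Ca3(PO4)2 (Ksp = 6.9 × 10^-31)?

Ca3(PO4)2

Precipitation of each salt starts when its ion product equals its Ksp.
For Li3PO4: 8.7 x 10^-10 = (0.029)^3 × [PO4^3-]  ⇒  [PO4^3-] = 3.6 × 10^-5 M.
For Ca3(PO4)2: 6.9 × 10^-31 = (0.0064)^3 × [PO4^3-]^2  ⇒  [PO4^3-] = 1.6 × 10^-12 M.
The salt with the lower threshold [PO4^3-] precipitates first: Ca3(PO4)2.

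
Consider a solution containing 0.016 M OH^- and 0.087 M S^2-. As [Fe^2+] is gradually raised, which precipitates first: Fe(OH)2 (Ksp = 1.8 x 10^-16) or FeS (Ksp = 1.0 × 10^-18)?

Each salt begins to precipitate when Q = Ksp, i.e. when [Fe^2+] reaches its threshold.
For Fe(OH)2: 1.8 x 10^-16 = (0.016)^2 × [Fe^2+]  ⇒  [Fe^2+] = 7.0 × 10^-13 M.
For FeS: 1.0 × 10^-18 = 0.087 × [Fe^2+]  ⇒  [Fe^2+] = 1.1 x 10^-17 M.
The salt with the lower threshold [Fe^2+] precipitates first: FeS.

FeS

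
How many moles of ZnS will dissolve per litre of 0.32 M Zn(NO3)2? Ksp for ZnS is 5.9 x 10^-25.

s ≈ 1.8e-24 M

ZnS(s) <=> Zn^2+(aq) + S^2-(aq)
Ksp = [Zn^2+][S^2-]
Let s = moles of ZnS that dissolve per litre. [Zn^2+] = 0.32 + s ≈ 0.32, [S^2-] = s (Ksp is small, so little additional dissolves).
Ksp ≈ 0.32 × s
s = 1.8 × 10^-24 M
Check: s = 1.8 × 10^-24 ≪ 0.32, so the approximation is valid.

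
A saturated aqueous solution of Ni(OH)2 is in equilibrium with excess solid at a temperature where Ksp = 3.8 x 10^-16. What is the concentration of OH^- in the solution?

9.1 × 10^-6 M

Ni(OH)2(s) <=> Ni^2+(aq) + 2 OH^-(aq)
Ksp = [Ni^2+][OH^-]^2
For each mole of Ni(OH)2 that dissolves: [Ni^2+] = s, [OH^-] = 2s.
Ksp = s(2s)^2 = 4s^3
Solving, s = (3.8 x 10^-16/4)^(1/3) = 4.56 × 10^-6 M
[OH^-] = 2s = 9.1 × 10^-6 M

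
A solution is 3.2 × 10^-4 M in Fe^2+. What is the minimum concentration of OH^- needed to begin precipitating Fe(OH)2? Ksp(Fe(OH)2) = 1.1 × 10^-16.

[OH^-] = 5.9 × 10^-7 M

Fe(OH)2(s) ⇌ Fe^2+(aq) + 2 OH^-(aq)
Ksp = [Fe^2+][OH^-]^2
Precipitation begins when Q = Ksp. With [Fe^2+] = 3.2 × 10^-4 M:
1.1 × 10^-16 = (3.2 × 10^-4) × [OH^-]^2
[OH^-] = (1.1 × 10^-16 / 3.2 × 10^-4)^(1/2) = 5.9 × 10^-7 M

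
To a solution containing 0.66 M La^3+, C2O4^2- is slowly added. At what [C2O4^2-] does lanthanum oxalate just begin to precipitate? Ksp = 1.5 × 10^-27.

La2(C2O4)3(s) ⇌ 2 La^3+(aq) + 3 C2O4^2-(aq)
Ksp = [La^3+]^2[C2O4^2-]^3
Precipitation begins when Q = Ksp. With [La^3+] = 0.66 M:
1.5 × 10^-27 = (0.66)^2 × [C2O4^2-]^3
[C2O4^2-] = (1.5 × 10^-27 / 4.36 × 10^-1)^(1/3) = 1.5 x 10^-9 M

1.5e-9 M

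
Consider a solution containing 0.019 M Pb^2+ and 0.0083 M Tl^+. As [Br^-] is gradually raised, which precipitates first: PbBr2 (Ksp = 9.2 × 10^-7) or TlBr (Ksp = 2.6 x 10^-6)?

Precipitation of each salt starts when its ion product equals its Ksp.
For PbBr2: 9.2 × 10^-7 = 0.019 × [Br^-]^2  ⇒  [Br^-] = 7.0 x 10^-3 M.
For TlBr: 2.6 x 10^-6 = 0.0083 × [Br^-]  ⇒  [Br^-] = 3.1 × 10^-4 M.
The salt with the lower threshold [Br^-] precipitates first: TlBr.

TlBr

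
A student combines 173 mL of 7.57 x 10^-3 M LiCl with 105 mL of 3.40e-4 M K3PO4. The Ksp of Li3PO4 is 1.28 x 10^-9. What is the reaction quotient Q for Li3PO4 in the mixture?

Q = 1.34 × 10^-11

Total volume = 173 + 105 = 278 mL.
[Li^+] = 7.57 x 10^-3 × (173/278) = 4.711 × 10^-3 M
[PO4^3-] = 3.40 x 10^-4 × (105/278) = 1.284 × 10^-4 M
Li3PO4(s) <=> 3 Li^+(aq) + PO4^3-(aq), so Q = [Li^+]^3[PO4^3-]
Q = (4.711 × 10^-3)^3(1.284 × 10^-4) = 1.34 × 10^-11
Q < Ksp, so no precipitate of Li3PO4 forms.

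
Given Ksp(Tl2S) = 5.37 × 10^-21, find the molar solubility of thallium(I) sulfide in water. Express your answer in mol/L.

Tl2S(s) ⇌ 2 Tl^+ + S^2-
Ksp = [Tl^+]^2[S^2-]
With molar solubility s: [Tl^+] = 2s, [S^2-] = s.
Ksp = (2s)^2s = 4s^3
s^3 = 5.37 × 10^-21 / 4, so s = 1.10 × 10^-7 M

s ≈ 1.10 × 10^-7 M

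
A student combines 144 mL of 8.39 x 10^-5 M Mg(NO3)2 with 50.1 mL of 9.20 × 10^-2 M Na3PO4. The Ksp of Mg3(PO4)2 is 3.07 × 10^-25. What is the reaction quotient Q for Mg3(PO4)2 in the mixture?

Total volume = 144 + 50.1 = 194.1 mL.
[Mg^2+] = 8.39 x 10^-5 × (144/194.1) = 6.224 × 10^-5 M
[PO4^3-] = 9.20 × 10^-2 × (50.1/194.1) = 2.375 x 10^-2 M
Mg3(PO4)2(s) <=> 3 Mg^2+(aq) + 2 PO4^3-(aq), so Q = [Mg^2+]^3[PO4^3-]^2
Q = (6.224 × 10^-5)^3(2.375 x 10^-2)^2 = 1.36 x 10^-16
Q > Ksp, so Mg3(PO4)2 will precipitate.

Q ≈ 1.36 × 10^-16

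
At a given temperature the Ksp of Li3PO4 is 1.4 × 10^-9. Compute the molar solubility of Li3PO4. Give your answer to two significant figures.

s ≈ 2.7 x 10^-3 M

Li3PO4(s) ⇌ 3 Li^+ + PO4^3-
Ksp = [Li^+]^3[PO4^3-]
Let s = molar solubility. Then [Li^+] = 3s and [PO4^3-] = s.
So Ksp = (3s)^3 × s = 27s^4
s = (1.4 × 10^-9 / 27)^(1/4) = 2.7 × 10^-3 M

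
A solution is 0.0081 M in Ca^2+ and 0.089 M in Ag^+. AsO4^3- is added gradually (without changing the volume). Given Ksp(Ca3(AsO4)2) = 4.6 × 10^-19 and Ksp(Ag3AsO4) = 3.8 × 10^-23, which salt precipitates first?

Each salt begins to precipitate when Q = Ksp, i.e. when [AsO4^3-] reaches its threshold.
For Ca3(AsO4)2: 4.6 × 10^-19 = (0.0081)^3 × [AsO4^3-]^2  ⇒  [AsO4^3-] = 9.3 × 10^-7 M.
For Ag3AsO4: 3.8 × 10^-23 = (0.089)^3 × [AsO4^3-]  ⇒  [AsO4^3-] = 5.4 × 10^-20 M.
The salt with the lower threshold [AsO4^3-] precipitates first: Ag3AsO4.

Ag3AsO4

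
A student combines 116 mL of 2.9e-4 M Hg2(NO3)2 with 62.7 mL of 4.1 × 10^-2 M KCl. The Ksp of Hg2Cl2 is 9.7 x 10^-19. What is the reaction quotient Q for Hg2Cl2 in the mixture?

Total volume = 116 + 62.7 = 178.7 mL.
[Hg2^2+] = 2.9 × 10^-4 × (116/178.7) = 1.88 × 10^-4 M
[Cl^-] = 4.1 × 10^-2 × (62.7/178.7) = 1.44 × 10^-2 M
Hg2Cl2(s) ⇌ Hg2^2+(aq) + 2 Cl^-(aq), so Q = [Hg2^2+][Cl^-]^2
Q = (1.88 x 10^-4)(1.44 x 10^-2)^2 = 3.9 × 10^-8
Q > Ksp, so Hg2Cl2 will precipitate.

Q ≈ 3.9 × 10^-8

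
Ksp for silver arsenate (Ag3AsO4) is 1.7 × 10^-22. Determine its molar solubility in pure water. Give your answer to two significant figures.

Ag3AsO4(s) ⇌ 3 Ag^+(aq) + AsO4^3-(aq)
Ksp = [Ag^+]^3[AsO4^3-]
Let s = molar solubility. Then [Ag^+] = 3s and [AsO4^3-] = s.
Substituting: Ksp = (3s)^3s = 27s^4
s = (1.7 × 10^-22 / 27)^(1/4) = 1.6 x 10^-6 M

s ≈ 1.6e-6 M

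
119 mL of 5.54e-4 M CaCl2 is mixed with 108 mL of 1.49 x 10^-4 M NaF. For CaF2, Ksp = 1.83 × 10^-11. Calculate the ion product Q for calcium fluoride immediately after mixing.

Total volume = 119 + 108 = 227 mL.
[Ca^2+] = 5.54 x 10^-4 × (119/227) = 2.904 × 10^-4 M
[F^-] = 1.49 × 10^-4 × (108/227) = 7.089 x 10^-5 M
CaF2(s) ⇌ Ca^2+(aq) + 2 F^-(aq), so Q = [Ca^2+][F^-]^2
Q = (2.904 × 10^-4)(7.089 × 10^-5)^2 = 1.46 x 10^-12
Q < Ksp, so no precipitate of CaF2 forms.

Q ≈ 1.46e-12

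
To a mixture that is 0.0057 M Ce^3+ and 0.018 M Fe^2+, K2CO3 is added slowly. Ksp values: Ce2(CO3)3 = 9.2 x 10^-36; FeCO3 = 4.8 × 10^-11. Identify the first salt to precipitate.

Ce2(CO3)3

Each salt begins to precipitate when Q = Ksp, i.e. when [CO3^2-] reaches its threshold.
For Ce2(CO3)3: 9.2 x 10^-36 = (0.0057)^2 × [CO3^2-]^3  ⇒  [CO3^2-] = 6.6 × 10^-11 M.
For FeCO3: 4.8 × 10^-11 = 0.018 × [CO3^2-]  ⇒  [CO3^2-] = 2.7 x 10^-9 M.
The salt with the lower threshold [CO3^2-] precipitates first: Ce2(CO3)3.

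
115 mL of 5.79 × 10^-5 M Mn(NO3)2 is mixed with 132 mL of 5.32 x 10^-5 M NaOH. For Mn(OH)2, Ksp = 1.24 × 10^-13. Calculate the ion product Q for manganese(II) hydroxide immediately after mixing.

2.18e-14

Total volume = 115 + 132 = 247 mL.
[Mn^2+] = 5.79 x 10^-5 × (115/247) = 2.696 x 10^-5 M
[OH^-] = 5.32 x 10^-5 × (132/247) = 2.843 × 10^-5 M
Mn(OH)2(s) <=> Mn^2+(aq) + 2 OH^-(aq), so Q = [Mn^2+][OH^-]^2
Q = (2.696 × 10^-5)(2.843 × 10^-5)^2 = 2.18 × 10^-14
Q < Ksp, so no precipitate of Mn(OH)2 forms.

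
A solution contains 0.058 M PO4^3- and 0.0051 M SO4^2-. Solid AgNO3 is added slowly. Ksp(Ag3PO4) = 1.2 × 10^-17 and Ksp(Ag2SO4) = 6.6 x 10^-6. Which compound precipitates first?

Ag3PO4

Precipitation of each salt starts when its ion product equals its Ksp.
For Ag3PO4: 1.2 × 10^-17 = 0.058 × [Ag^+]^3  ⇒  [Ag^+] = 5.9 × 10^-6 M.
For Ag2SO4: 6.6 x 10^-6 = 0.0051 × [Ag^+]^2  ⇒  [Ag^+] = 3.6 × 10^-2 M.
The salt with the lower threshold [Ag^+] precipitates first: Ag3PO4.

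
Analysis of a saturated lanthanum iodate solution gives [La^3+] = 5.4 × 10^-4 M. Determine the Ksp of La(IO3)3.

La(IO3)3(s) ⇌ La^3+ + 3 IO3^-
Stoichiometry gives [IO3^-] = (3/1)[La^3+] = 1.62 × 10^-3 M.
Ksp = [La^3+][IO3^-]^3
Ksp = 5.4 × 10^-4 × (1.62 × 10^-3)^3 = 2.3 x 10^-12

Ksp = 2.3 × 10^-12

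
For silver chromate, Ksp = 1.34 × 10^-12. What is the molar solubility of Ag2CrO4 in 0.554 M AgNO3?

Ag2CrO4(s) ⇌ 2 Ag^+(aq) + CrO4^2-(aq)
Ksp = [Ag^+]^2[CrO4^2-]
Let s = moles of Ag2CrO4 that dissolve per litre. [Ag^+] = 0.554 + 2s ≈ 0.554, [CrO4^2-] = s (Ksp is small, so little additional dissolves).
Ksp ≈ (0.554)^2 × s
s = 4.37 × 10^-12 M
Check: 2s = 8.7 x 10^-12 ≪ 0.554, so the approximation is valid.

s = 4.37 × 10^-12 M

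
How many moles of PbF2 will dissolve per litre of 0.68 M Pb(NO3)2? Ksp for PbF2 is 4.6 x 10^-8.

PbF2(s) <=> Pb^2+ + 2 F^-
Ksp = [Pb^2+][F^-]^2
If s mol/L dissolves here, [Pb^2+] = 0.68 + s ≈ 0.68, [F^-] = 2s (Ksp is small, so little additional dissolves).
Ksp ≈ 0.68 × (2s)^2
s = 1.3 × 10^-4 M
Check: s = 1.3 × 10^-4 ≪ 0.68, so the approximation is valid.

1.3 × 10^-4 M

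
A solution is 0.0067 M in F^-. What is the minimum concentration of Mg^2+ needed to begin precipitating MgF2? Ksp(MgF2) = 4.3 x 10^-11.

MgF2(s) ⇌ Mg^2+(aq) + 2 F^-(aq)
Ksp = [Mg^2+][F^-]^2
Precipitation begins when Q = Ksp. With [F^-] = 0.0067 M:
4.3 x 10^-11 = (0.0067)^2 × [Mg^2+]
[Mg^2+] = (4.3 x 10^-11 / 4.49 × 10^-5) = 9.6 x 10^-7 M

9.6e-7 M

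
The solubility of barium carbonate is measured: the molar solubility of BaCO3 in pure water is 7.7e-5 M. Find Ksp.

BaCO3(s) <=> Ba^2+ + CO3^2-
With molar solubility s: [Ba^2+] = s, [CO3^2-] = s.
Ksp = [Ba^2+][CO3^2-]
Ksp = (s)(s) = s^2
Ksp = (7.7 × 10^-5)^2 = 5.9 × 10^-9

5.9e-9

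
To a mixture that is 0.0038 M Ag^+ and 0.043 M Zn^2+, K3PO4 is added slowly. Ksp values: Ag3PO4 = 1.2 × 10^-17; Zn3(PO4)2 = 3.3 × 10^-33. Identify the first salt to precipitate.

Precipitation of each salt starts when its ion product equals its Ksp.
For Ag3PO4: 1.2 × 10^-17 = (0.0038)^3 × [PO4^3-]  ⇒  [PO4^3-] = 2.2 × 10^-10 M.
For Zn3(PO4)2: 3.3 × 10^-33 = (0.043)^3 × [PO4^3-]^2  ⇒  [PO4^3-] = 6.4 × 10^-15 M.
The salt with the lower threshold [PO4^3-] precipitates first: Zn3(PO4)2.

Zn3(PO4)2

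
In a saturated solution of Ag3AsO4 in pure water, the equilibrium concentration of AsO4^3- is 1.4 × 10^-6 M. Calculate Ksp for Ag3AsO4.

Ag3AsO4(s) ⇌ 3 Ag^+(aq) + AsO4^3-(aq)
Stoichiometry gives [Ag^+] = (3/1)[AsO4^3-] = 4.20 × 10^-6 M.
Ksp = [Ag^+]^3[AsO4^3-]
Ksp = (4.20 × 10^-6)^3 × 1.4 × 10^-6 = 1.0 × 10^-22

Ksp ≈ 1.0 × 10^-22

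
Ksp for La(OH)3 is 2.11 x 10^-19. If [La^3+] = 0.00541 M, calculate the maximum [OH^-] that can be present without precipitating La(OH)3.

La(OH)3(s) <=> La^3+ + 3 OH^-
Ksp = [La^3+][OH^-]^3
Precipitation begins when Q = Ksp. With [La^3+] = 0.00541 M:
2.11 x 10^-19 = (0.00541) × [OH^-]^3
[OH^-] = (2.11 x 10^-19 / 5.41 × 10^-3)^(1/3) = 3.39 x 10^-6 M

[OH^-] ≈ 3.39 × 10^-6 M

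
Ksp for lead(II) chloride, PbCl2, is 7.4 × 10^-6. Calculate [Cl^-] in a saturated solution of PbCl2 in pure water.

[Cl^-] ≈ 0.025 M

PbCl2(s) ⇌ Pb^2+ + 2 Cl^-
Ksp = [Pb^2+][Cl^-]^2
If s mol/L of PbCl2 dissolves, [Pb^2+] = s and [Cl^-] = 2s.
Ksp = s(2s)^2 = 4s^3
s = (7.4 × 10^-6 / 4)^(1/3) = 1.23 × 10^-2 M
[Cl^-] = 2s = 2.5 x 10^-2 M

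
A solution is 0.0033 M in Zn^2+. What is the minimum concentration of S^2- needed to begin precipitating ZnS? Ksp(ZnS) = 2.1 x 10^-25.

[S^2-] ≈ 6.4 × 10^-23 M

ZnS(s) <=> Zn^2+(aq) + S^2-(aq)
Ksp = [Zn^2+][S^2-]
Precipitation begins when Q = Ksp. With [Zn^2+] = 0.0033 M:
2.1 x 10^-25 = (0.0033) × [S^2-]
[S^2-] = (2.1 x 10^-25 / 3.3 x 10^-3) = 6.4 × 10^-23 M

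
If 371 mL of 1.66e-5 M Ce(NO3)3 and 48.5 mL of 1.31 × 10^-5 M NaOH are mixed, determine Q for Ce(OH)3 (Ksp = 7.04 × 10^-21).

5.10 × 10^-23

Total volume = 371 + 48.5 = 419.5 mL.
[Ce^3+] = 1.66 × 10^-5 × (371/419.5) = 1.468 × 10^-5 M
[OH^-] = 1.31 x 10^-5 × (48.5/419.5) = 1.515 × 10^-6 M
Ce(OH)3(s) ⇌ Ce^3+(aq) + 3 OH^-(aq), so Q = [Ce^3+][OH^-]^3
Q = (1.468 × 10^-5)(1.515 × 10^-6)^3 = 5.10 × 10^-23
Q < Ksp, so no precipitate of Ce(OH)3 forms.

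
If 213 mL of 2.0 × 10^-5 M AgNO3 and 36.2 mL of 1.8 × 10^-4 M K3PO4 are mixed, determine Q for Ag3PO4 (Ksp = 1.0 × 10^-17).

Q = 1.3 × 10^-19

Total volume = 213 + 36.2 = 249.2 mL.
[Ag^+] = 2.0 × 10^-5 × (213/249.2) = 1.71 × 10^-5 M
[PO4^3-] = 1.8 × 10^-4 × (36.2/249.2) = 2.61 x 10^-5 M
Ag3PO4(s) ⇌ 3 Ag^+(aq) + PO4^3-(aq), so Q = [Ag^+]^3[PO4^3-]
Q = (1.71 x 10^-5)^3(2.61 × 10^-5) = 1.3 × 10^-19
Q < Ksp, so no precipitate of Ag3PO4 forms.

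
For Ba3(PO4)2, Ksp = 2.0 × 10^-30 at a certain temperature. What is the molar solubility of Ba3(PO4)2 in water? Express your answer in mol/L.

s = 4.5 × 10^-7 M

Ba3(PO4)2(s) <=> 3 Ba^2+(aq) + 2 PO4^3-(aq)
Ksp = [Ba^2+]^3[PO4^3-]^2
If s mol/L of Ba3(PO4)2 dissolves, [Ba^2+] = 3s and [PO4^3-] = 2s.
Ksp = (3s)^3(2s)^2 = 108s^5
Solving, s = (2.0 × 10^-30/108)^(1/5) = 4.5 × 10^-7 M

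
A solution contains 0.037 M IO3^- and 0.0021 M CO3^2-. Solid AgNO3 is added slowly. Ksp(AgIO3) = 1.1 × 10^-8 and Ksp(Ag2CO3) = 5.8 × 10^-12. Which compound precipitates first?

Each salt begins to precipitate when Q = Ksp, i.e. when [Ag^+] reaches its threshold.
For AgIO3: 1.1 × 10^-8 = 0.037 × [Ag^+]  ⇒  [Ag^+] = 3.0 × 10^-7 M.
For Ag2CO3: 5.8 × 10^-12 = 0.0021 × [Ag^+]^2  ⇒  [Ag^+] = 5.3 x 10^-5 M.
The salt with the lower threshold [Ag^+] precipitates first: AgIO3.

AgIO3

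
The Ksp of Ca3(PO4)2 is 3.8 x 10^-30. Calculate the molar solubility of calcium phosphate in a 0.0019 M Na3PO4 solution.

3.4 x 10^-9 M

Ca3(PO4)2(s) ⇌ 3 Ca^2+(aq) + 2 PO4^3-(aq)
Ksp = [Ca^2+]^3[PO4^3-]^2
If s mol/L dissolves here, [Ca^2+] = 3s, [PO4^3-] = 0.0019 + 2s ≈ 0.0019 (common-ion effect: PO4^3- is already 0.0019 M).
Ksp ≈ (3s)^3 × (0.0019)^2
s = 3.4 x 10^-9 M
Check: 2s = 6.8 x 10^-9 ≪ 0.0019, so the approximation is valid.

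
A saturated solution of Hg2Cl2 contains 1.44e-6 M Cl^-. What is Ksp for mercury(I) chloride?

1.49e-18

Hg2Cl2(s) ⇌ Hg2^2+(aq) + 2 Cl^-(aq)
Stoichiometry gives [Hg2^2+] = (1/2)[Cl^-] = 7.200 x 10^-7 M.
Ksp = [Hg2^2+][Cl^-]^2
Ksp = 7.200 x 10^-7 × (1.44 x 10^-6)^2 = 1.49 × 10^-18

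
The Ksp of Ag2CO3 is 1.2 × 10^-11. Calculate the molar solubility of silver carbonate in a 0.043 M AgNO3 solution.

Ag2CO3(s) ⇌ 2 Ag^+(aq) + CO3^2-(aq)
Ksp = [Ag^+]^2[CO3^2-]
If s mol/L dissolves here, [Ag^+] = 0.043 + 2s ≈ 0.043, [CO3^2-] = s (Ksp is small, so little additional dissolves).
Ksp ≈ (0.043)^2 × s
s = 6.5 x 10^-9 M
Check: 2s = 1.3 × 10^-8 ≪ 0.043, so the approximation is valid.

6.5 × 10^-9 M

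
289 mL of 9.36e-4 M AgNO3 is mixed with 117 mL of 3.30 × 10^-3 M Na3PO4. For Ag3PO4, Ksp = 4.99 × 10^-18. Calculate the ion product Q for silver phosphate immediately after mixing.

2.81e-13

Total volume = 289 + 117 = 406 mL.
[Ag^+] = 9.36 x 10^-4 × (289/406) = 6.663 × 10^-4 M
[PO4^3-] = 3.30 x 10^-3 × (117/406) = 9.510 × 10^-4 M
Ag3PO4(s) ⇌ 3 Ag^+(aq) + PO4^3-(aq), so Q = [Ag^+]^3[PO4^3-]
Q = (6.663 x 10^-4)^3(9.510 x 10^-4) = 2.81 × 10^-13
Q > Ksp, so Ag3PO4 will precipitate.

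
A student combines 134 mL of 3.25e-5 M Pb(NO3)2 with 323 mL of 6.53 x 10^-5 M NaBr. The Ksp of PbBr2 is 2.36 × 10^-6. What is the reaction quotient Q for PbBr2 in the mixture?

Q = 2.03 × 10^-14

Total volume = 134 + 323 = 457 mL.
[Pb^2+] = 3.25 × 10^-5 × (134/457) = 9.530 × 10^-6 M
[Br^-] = 6.53 x 10^-5 × (323/457) = 4.615 × 10^-5 M
PbBr2(s) ⇌ Pb^2+ + 2 Br^-, so Q = [Pb^2+][Br^-]^2
Q = (9.530 × 10^-6)(4.615 × 10^-5)^2 = 2.03 x 10^-14
Q < Ksp, so no precipitate of PbBr2 forms.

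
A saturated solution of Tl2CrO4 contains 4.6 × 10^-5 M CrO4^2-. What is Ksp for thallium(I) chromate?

Tl2CrO4(s) <=> 2 Tl^+ + CrO4^2-
Stoichiometry gives [Tl^+] = (2/1)[CrO4^2-] = 9.20 x 10^-5 M.
Ksp = [Tl^+]^2[CrO4^2-]
Ksp = (9.20 x 10^-5)^2 × 4.6 × 10^-5 = 3.9 x 10^-13

Ksp = 3.9 × 10^-13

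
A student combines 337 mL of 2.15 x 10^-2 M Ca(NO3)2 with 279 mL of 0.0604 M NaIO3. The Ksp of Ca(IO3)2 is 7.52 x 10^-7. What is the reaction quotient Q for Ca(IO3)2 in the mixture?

Total volume = 337 + 279 = 616 mL.
[Ca^2+] = 2.15 × 10^-2 × (337/616) = 1.176 × 10^-2 M
[IO3^-] = 6.04 × 10^-2 × (279/616) = 2.736 × 10^-2 M
Ca(IO3)2(s) ⇌ Ca^2+(aq) + 2 IO3^-(aq), so Q = [Ca^2+][IO3^-]^2
Q = (1.176 x 10^-2)(2.736 x 10^-2)^2 = 8.80 x 10^-6
Q > Ksp, so Ca(IO3)2 will precipitate.

8.80e-6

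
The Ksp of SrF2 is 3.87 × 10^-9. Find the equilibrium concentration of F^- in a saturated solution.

[F^-] = 1.98e-3 M

SrF2(s) <=> Sr^2+(aq) + 2 F^-(aq)
Ksp = [Sr^2+][F^-]^2
Let s = molar solubility. Then [Sr^2+] = s and [F^-] = 2s.
Ksp = s(2s)^2 = 4s^3
Solving, s = (3.87 × 10^-9/4)^(1/3) = 9.890 x 10^-4 M
[F^-] = 2s = 1.98 × 10^-3 M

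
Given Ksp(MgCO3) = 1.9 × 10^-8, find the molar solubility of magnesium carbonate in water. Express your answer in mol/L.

MgCO3(s) ⇌ Mg^2+(aq) + CO3^2-(aq)
Ksp = [Mg^2+][CO3^2-]
Let s = molar solubility. Then [Mg^2+] = s and [CO3^2-] = s.
Ksp = s^2
s = (1.9 × 10^-8)^(1/2) = 1.4 x 10^-4 M

s ≈ 1.4 x 10^-4 M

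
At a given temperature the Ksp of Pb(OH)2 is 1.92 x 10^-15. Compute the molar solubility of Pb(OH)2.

7.83 × 10^-6 M

Pb(OH)2(s) <=> Pb^2+ + 2 OH^-
Ksp = [Pb^2+][OH^-]^2
Let s = molar solubility. Then [Pb^2+] = s and [OH^-] = 2s.
So Ksp = s × (2s)^2 = 4s^3
s^3 = 1.92 x 10^-15 / 4, so s = 7.83 x 10^-6 M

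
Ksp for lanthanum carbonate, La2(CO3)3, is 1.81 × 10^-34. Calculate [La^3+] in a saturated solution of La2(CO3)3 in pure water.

La2(CO3)3(s) ⇌ 2 La^3+(aq) + 3 CO3^2-(aq)
Ksp = [La^3+]^2[CO3^2-]^3
With molar solubility s: [La^3+] = 2s, [CO3^2-] = 3s.
Substituting: Ksp = (2s)^2(3s)^3 = 108s^5
s^5 = 1.81 × 10^-34 / 108, so s = 6.996 × 10^-8 M
[La^3+] = 2s = 1.40 × 10^-7 M

1.40e-7 M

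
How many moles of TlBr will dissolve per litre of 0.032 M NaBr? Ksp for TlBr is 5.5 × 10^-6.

TlBr(s) <=> Tl^+(aq) + Br^-(aq)
Ksp = [Tl^+][Br^-]
Let s be the molar solubility in this solution. [Tl^+] = s, [Br^-] = 0.032 + s ≈ 0.032 (since Br^- from NaBr dominates).
Ksp ≈ s × 0.032
s = 1.7 × 10^-4 M
Check: s = 1.7 × 10^-4 ≪ 0.032, so the approximation is valid.

s = 1.7 × 10^-4 M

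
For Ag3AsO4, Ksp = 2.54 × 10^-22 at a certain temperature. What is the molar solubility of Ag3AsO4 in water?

Ag3AsO4(s) ⇌ 3 Ag^+ + AsO4^3-
Ksp = [Ag^+]^3[AsO4^3-]
With molar solubility s: [Ag^+] = 3s, [AsO4^3-] = s.
So Ksp = (3s)^3 × s = 27s^4
Solving, s = (2.54 × 10^-22/27)^(1/4) = 1.75 × 10^-6 M

1.75 x 10^-6 M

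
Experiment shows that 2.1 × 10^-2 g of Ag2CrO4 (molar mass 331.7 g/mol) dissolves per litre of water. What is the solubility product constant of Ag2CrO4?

Molar solubility s = (2.1 x 10^-2 g/L) / (331.7 g/mol) = 6.33 × 10^-5 M.
Ag2CrO4(s) <=> 2 Ag^+ + CrO4^2-
Let s = molar solubility. Then [Ag^+] = 2s and [CrO4^2-] = s.
Ksp = [Ag^+]^2[CrO4^2-]
Ksp = (2s)^2s = 4s^3
Ksp = 4 × (6.33 x 10^-5)^3 = 1.0 x 10^-12

Ksp = 1.0 × 10^-12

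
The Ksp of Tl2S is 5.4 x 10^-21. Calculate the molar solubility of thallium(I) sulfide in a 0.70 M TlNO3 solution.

s = 1.1 × 10^-20 M

Tl2S(s) ⇌ 2 Tl^+(aq) + S^2-(aq)
Ksp = [Tl^+]^2[S^2-]
Let s = moles of Tl2S that dissolve per litre. [Tl^+] = 0.70 + 2s ≈ 0.70, [S^2-] = s (Ksp is small, so little additional dissolves).
Ksp ≈ (0.70)^2 × s
s = 1.1 × 10^-20 M
Check: 2s = 2.2 x 10^-20 ≪ 0.70, so the approximation is valid.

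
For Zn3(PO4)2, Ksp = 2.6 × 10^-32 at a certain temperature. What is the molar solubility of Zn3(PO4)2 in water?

Zn3(PO4)2(s) ⇌ 3 Zn^2+ + 2 PO4^3-
Ksp = [Zn^2+]^3[PO4^3-]^2
With molar solubility s: [Zn^2+] = 3s, [PO4^3-] = 2s.
Ksp = (3s)^3(2s)^2 = 108s^5
s^5 = 2.6 × 10^-32 / 108, so s = 1.9 x 10^-7 M

1.9 × 10^-7 M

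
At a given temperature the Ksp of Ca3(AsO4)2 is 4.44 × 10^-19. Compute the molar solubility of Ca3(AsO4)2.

8.37 × 10^-5 M

Ca3(AsO4)2(s) ⇌ 3 Ca^2+ + 2 AsO4^3-
Ksp = [Ca^2+]^3[AsO4^3-]^2
If s mol/L of Ca3(AsO4)2 dissolves, [Ca^2+] = 3s and [AsO4^3-] = 2s.
Ksp = (3s)^3(2s)^2 = 108s^5
s = (4.44 × 10^-19 / 108)^(1/5) = 8.37 x 10^-5 M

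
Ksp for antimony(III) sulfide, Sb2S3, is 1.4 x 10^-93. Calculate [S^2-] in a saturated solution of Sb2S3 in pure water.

[S^2-] = 3.2 × 10^-19 M

Sb2S3(s) ⇌ 2 Sb^3+(aq) + 3 S^2-(aq)
Ksp = [Sb^3+]^2[S^2-]^3
If s mol/L of Sb2S3 dissolves, [Sb^3+] = 2s and [S^2-] = 3s.
Ksp = (2s)^2(3s)^3 = 108s^5
s^5 = 1.4 x 10^-93 / 108, so s = 1.05 × 10^-19 M
[S^2-] = 3s = 3.2 x 10^-19 M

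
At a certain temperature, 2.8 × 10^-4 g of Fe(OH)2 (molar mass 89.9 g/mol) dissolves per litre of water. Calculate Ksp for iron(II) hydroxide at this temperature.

Molar solubility s = (2.8 x 10^-4 g/L) / (89.9 g/mol) = 3.11 × 10^-6 M.
Fe(OH)2(s) <=> Fe^2+(aq) + 2 OH^-(aq)
With molar solubility s: [Fe^2+] = s, [OH^-] = 2s.
Ksp = [Fe^2+][OH^-]^2
Ksp = s(2s)^2 = 4s^3
Ksp = 4 × (3.11 × 10^-6)^3 = 1.2 x 10^-16

1.2 x 10^-16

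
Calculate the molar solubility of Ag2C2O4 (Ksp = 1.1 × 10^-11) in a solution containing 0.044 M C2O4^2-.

Ag2C2O4(s) <=> 2 Ag^+(aq) + C2O4^2-(aq)
Ksp = [Ag^+]^2[C2O4^2-]
Let s be the molar solubility in this solution. [Ag^+] = 2s, [C2O4^2-] = 0.044 + s ≈ 0.044 (Ksp is small, so little additional dissolves).
Ksp ≈ (2s)^2 × 0.044
s = 7.9 × 10^-6 M
Check: s = 7.9 × 10^-6 ≪ 0.044, so the approximation is valid.

s = 7.9 × 10^-6 M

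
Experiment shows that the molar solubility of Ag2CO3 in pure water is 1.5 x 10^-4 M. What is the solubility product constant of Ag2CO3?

Ksp ≈ 1.4 x 10^-11

Ag2CO3(s) ⇌ 2 Ag^+ + CO3^2-
Let s = molar solubility. Then [Ag^+] = 2s and [CO3^2-] = s.
Ksp = [Ag^+]^2[CO3^2-]
Substituting: Ksp = (2s)^2s = 4s^3
Ksp = 4 × (1.5 x 10^-4)^3 = 1.4 × 10^-11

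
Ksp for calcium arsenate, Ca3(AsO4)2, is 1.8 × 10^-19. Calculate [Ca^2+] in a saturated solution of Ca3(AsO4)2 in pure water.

Ca3(AsO4)2(s) ⇌ 3 Ca^2+ + 2 AsO4^3-
Ksp = [Ca^2+]^3[AsO4^3-]^2
If s mol/L of Ca3(AsO4)2 dissolves, [Ca^2+] = 3s and [AsO4^3-] = 2s.
Ksp = (3s)^3(2s)^2 = 108s^5
s = (1.8 × 10^-19 / 108)^(1/5) = 6.99 x 10^-5 M
[Ca^2+] = 3s = 2.1 × 10^-4 M

2.1 x 10^-4 M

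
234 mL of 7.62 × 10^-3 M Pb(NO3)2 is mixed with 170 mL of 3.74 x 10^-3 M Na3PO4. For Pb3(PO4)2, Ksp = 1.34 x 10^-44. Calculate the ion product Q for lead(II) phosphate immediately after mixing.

Q ≈ 2.13e-13

Total volume = 234 + 170 = 404 mL.
[Pb^2+] = 7.62 x 10^-3 × (234/404) = 4.414 x 10^-3 M
[PO4^3-] = 3.74 × 10^-3 × (170/404) = 1.574 × 10^-3 M
Pb3(PO4)2(s) ⇌ 3 Pb^2+(aq) + 2 PO4^3-(aq), so Q = [Pb^2+]^3[PO4^3-]^2
Q = (4.414 × 10^-3)^3(1.574 × 10^-3)^2 = 2.13 × 10^-13
Q > Ksp, so Pb3(PO4)2 will precipitate.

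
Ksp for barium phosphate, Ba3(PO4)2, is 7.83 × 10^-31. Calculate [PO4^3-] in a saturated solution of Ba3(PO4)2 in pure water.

Ba3(PO4)2(s) <=> 3 Ba^2+(aq) + 2 PO4^3-(aq)
Ksp = [Ba^2+]^3[PO4^3-]^2
With molar solubility s: [Ba^2+] = 3s, [PO4^3-] = 2s.
Substituting: Ksp = (3s)^3(2s)^2 = 108s^5
s = (7.83 × 10^-31 / 108)^(1/5) = 3.733 x 10^-7 M
[PO4^3-] = 2s = 7.47 x 10^-7 M

[PO4^3-] ≈ 7.47 × 10^-7 M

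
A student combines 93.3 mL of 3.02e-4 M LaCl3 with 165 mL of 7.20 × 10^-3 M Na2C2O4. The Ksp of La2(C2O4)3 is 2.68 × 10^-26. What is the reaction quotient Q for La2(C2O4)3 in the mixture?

1.16 × 10^-15

Total volume = 93.3 + 165 = 258.3 mL.
[La^3+] = 3.02 × 10^-4 × (93.3/258.3) = 1.091 x 10^-4 M
[C2O4^2-] = 7.20 × 10^-3 × (165/258.3) = 4.599 x 10^-3 M
La2(C2O4)3(s) ⇌ 2 La^3+ + 3 C2O4^2-, so Q = [La^3+]^2[C2O4^2-]^3
Q = (1.091 x 10^-4)^2(4.599 × 10^-3)^3 = 1.16 × 10^-15
Q > Ksp, so La2(C2O4)3 will precipitate.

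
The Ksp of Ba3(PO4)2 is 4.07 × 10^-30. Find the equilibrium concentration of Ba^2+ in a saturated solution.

Ba3(PO4)2(s) ⇌ 3 Ba^2+(aq) + 2 PO4^3-(aq)
Ksp = [Ba^2+]^3[PO4^3-]^2
With molar solubility s: [Ba^2+] = 3s, [PO4^3-] = 2s.
Substituting: Ksp = (3s)^3(2s)^2 = 108s^5
s = (4.07 × 10^-30 / 108)^(1/5) = 5.191 x 10^-7 M
[Ba^2+] = 3s = 1.56 x 10^-6 M

1.56 x 10^-6 M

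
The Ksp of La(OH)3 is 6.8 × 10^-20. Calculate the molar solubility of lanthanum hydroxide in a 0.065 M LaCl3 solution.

La(OH)3(s) ⇌ La^3+(aq) + 3 OH^-(aq)
Ksp = [La^3+][OH^-]^3
If s mol/L dissolves here, [La^3+] = 0.065 + s ≈ 0.065, [OH^-] = 3s (Ksp is small, so little additional dissolves).
Ksp ≈ 0.065 × (3s)^3
s = 3.4 × 10^-7 M
Check: s = 3.4 × 10^-7 ≪ 0.065, so the approximation is valid.

s ≈ 3.4e-7 M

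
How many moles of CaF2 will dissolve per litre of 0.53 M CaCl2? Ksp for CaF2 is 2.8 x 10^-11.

CaF2(s) ⇌ Ca^2+(aq) + 2 F^-(aq)
Ksp = [Ca^2+][F^-]^2
Let s be the molar solubility in this solution. [Ca^2+] = 0.53 + s ≈ 0.53, [F^-] = 2s (since Ca^2+ from CaCl2 dominates).
Ksp ≈ 0.53 × (2s)^2
s = 3.6 × 10^-6 M
Check: s = 3.6 × 10^-6 ≪ 0.53, so the approximation is valid.

s = 3.6 × 10^-6 M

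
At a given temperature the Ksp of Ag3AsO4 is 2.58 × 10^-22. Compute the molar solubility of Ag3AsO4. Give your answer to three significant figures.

Ag3AsO4(s) <=> 3 Ag^+(aq) + AsO4^3-(aq)
Ksp = [Ag^+]^3[AsO4^3-]
Let s = molar solubility. Then [Ag^+] = 3s and [AsO4^3-] = s.
So Ksp = (3s)^3 × s = 27s^4
s = (2.58 × 10^-22 / 27)^(1/4) = 1.76 × 10^-6 M

s = 1.76e-6 M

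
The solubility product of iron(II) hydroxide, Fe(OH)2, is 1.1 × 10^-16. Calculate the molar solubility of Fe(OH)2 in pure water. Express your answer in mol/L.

Fe(OH)2(s) ⇌ Fe^2+ + 2 OH^-
Ksp = [Fe^2+][OH^-]^2
If s mol/L of Fe(OH)2 dissolves, [Fe^2+] = s and [OH^-] = 2s.
Ksp = s(2s)^2 = 4s^3
Solving, s = (1.1 × 10^-16/4)^(1/3) = 3.0 × 10^-6 M

s ≈ 3.0e-6 M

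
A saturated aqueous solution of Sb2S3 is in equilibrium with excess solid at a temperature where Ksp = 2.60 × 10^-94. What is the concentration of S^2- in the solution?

Sb2S3(s) ⇌ 2 Sb^3+(aq) + 3 S^2-(aq)
Ksp = [Sb^3+]^2[S^2-]^3
Let s = molar solubility. Then [Sb^3+] = 2s and [S^2-] = 3s.
Ksp = (2s)^2(3s)^3 = 108s^5
s^5 = 2.60 × 10^-94 / 108, so s = 7.522 x 10^-20 M
[S^2-] = 3s = 2.26 x 10^-19 M

2.26e-19 M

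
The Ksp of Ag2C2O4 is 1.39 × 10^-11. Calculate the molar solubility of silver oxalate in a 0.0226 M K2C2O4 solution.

1.24 x 10^-5 M

Ag2C2O4(s) <=> 2 Ag^+(aq) + C2O4^2-(aq)
Ksp = [Ag^+]^2[C2O4^2-]
Let s = moles of Ag2C2O4 that dissolve per litre. [Ag^+] = 2s, [C2O4^2-] = 0.0226 + s ≈ 0.0226 (since C2O4^2- from K2C2O4 dominates).
Ksp ≈ (2s)^2 × 0.0226
s = 1.24 × 10^-5 M
Check: s = 1.2 x 10^-5 ≪ 0.0226, so the approximation is valid.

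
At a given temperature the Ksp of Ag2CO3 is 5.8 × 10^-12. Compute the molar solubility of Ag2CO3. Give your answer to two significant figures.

Ag2CO3(s) ⇌ 2 Ag^+ + CO3^2-
Ksp = [Ag^+]^2[CO3^2-]
Let s = molar solubility. Then [Ag^+] = 2s and [CO3^2-] = s.
Substituting: Ksp = (2s)^2s = 4s^3
s = (5.8 × 10^-12 / 4)^(1/3) = 1.1 x 10^-4 M

s ≈ 1.1e-4 M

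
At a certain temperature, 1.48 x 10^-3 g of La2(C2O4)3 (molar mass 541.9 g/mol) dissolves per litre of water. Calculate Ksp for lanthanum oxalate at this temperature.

Ksp = 1.64 × 10^-26

Molar solubility s = (1.48 x 10^-3 g/L) / (541.9 g/mol) = 2.731 x 10^-6 M.
La2(C2O4)3(s) ⇌ 2 La^3+(aq) + 3 C2O4^2-(aq)
For each mole of La2(C2O4)3 that dissolves: [La^3+] = 2s, [C2O4^2-] = 3s.
Ksp = [La^3+]^2[C2O4^2-]^3
So Ksp = (2s)^2 × (3s)^3 = 108s^5
With s = 2.731 × 10^-6: Ksp = 1.64 × 10^-26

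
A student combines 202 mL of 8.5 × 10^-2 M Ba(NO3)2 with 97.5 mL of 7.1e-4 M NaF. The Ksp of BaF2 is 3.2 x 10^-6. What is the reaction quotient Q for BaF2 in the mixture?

Total volume = 202 + 97.5 = 299.5 mL.
[Ba^2+] = 8.5 x 10^-2 × (202/299.5) = 5.73 × 10^-2 M
[F^-] = 7.1 × 10^-4 × (97.5/299.5) = 2.31 × 10^-4 M
BaF2(s) ⇌ Ba^2+(aq) + 2 F^-(aq), so Q = [Ba^2+][F^-]^2
Q = (5.73 × 10^-2)(2.31 × 10^-4)^2 = 3.1 x 10^-9
Q < Ksp, so no precipitate of BaF2 forms.

Q ≈ 3.1 x 10^-9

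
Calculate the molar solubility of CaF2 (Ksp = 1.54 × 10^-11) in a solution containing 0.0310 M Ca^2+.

s = 1.11 x 10^-5 M

CaF2(s) ⇌ Ca^2+ + 2 F^-
Ksp = [Ca^2+][F^-]^2
Let s = moles of CaF2 that dissolve per litre. [Ca^2+] = 0.0310 + s ≈ 0.0310, [F^-] = 2s (Ksp is small, so little additional dissolves).
Ksp ≈ 0.0310 × (2s)^2
s = 1.11 × 10^-5 M
Check: s = 1.1 × 10^-5 ≪ 0.0310, so the approximation is valid.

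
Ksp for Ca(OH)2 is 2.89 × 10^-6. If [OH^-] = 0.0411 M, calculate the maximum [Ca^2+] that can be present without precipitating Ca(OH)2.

Ca(OH)2(s) <=> Ca^2+(aq) + 2 OH^-(aq)
Ksp = [Ca^2+][OH^-]^2
Precipitation begins when Q = Ksp. With [OH^-] = 0.0411 M:
2.89 × 10^-6 = (0.0411)^2 × [Ca^2+]
[Ca^2+] = (2.89 × 10^-6 / 1.689 × 10^-3) = 1.71 × 10^-3 M

[Ca^2+] ≈ 1.71e-3 M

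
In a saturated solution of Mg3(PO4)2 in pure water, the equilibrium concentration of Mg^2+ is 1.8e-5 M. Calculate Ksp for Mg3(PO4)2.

8.4e-25

Mg3(PO4)2(s) <=> 3 Mg^2+(aq) + 2 PO4^3-(aq)
Stoichiometry gives [PO4^3-] = (2/3)[Mg^2+] = 1.20 x 10^-5 M.
Ksp = [Mg^2+]^3[PO4^3-]^2
Ksp = (1.8 x 10^-5)^3 × (1.20 × 10^-5)^2 = 8.4 × 10^-25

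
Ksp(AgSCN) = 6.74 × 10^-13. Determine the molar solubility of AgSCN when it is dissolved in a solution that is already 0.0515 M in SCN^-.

AgSCN(s) ⇌ Ag^+ + SCN^-
Ksp = [Ag^+][SCN^-]
If s mol/L dissolves here, [Ag^+] = s, [SCN^-] = 0.0515 + s ≈ 0.0515 (common-ion effect: SCN^- is already 0.0515 M).
Ksp ≈ s × 0.0515
s = 1.31 × 10^-11 M
Check: s = 1.3 × 10^-11 ≪ 0.0515, so the approximation is valid.

1.31e-11 M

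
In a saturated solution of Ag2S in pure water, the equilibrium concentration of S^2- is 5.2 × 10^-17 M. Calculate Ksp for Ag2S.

5.6e-49

Ag2S(s) <=> 2 Ag^+ + S^2-
Stoichiometry gives [Ag^+] = (2/1)[S^2-] = 1.04 × 10^-16 M.
Ksp = [Ag^+]^2[S^2-]
Ksp = (1.04 × 10^-16)^2 × 5.2 × 10^-17 = 5.6 × 10^-49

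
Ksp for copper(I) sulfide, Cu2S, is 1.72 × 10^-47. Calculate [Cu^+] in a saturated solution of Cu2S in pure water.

3.25e-16 M

Cu2S(s) ⇌ 2 Cu^+(aq) + S^2-(aq)
Ksp = [Cu^+]^2[S^2-]
If s mol/L of Cu2S dissolves, [Cu^+] = 2s and [S^2-] = s.
Substituting: Ksp = (2s)^2s = 4s^3
s = (1.72 × 10^-47 / 4)^(1/3) = 1.626 x 10^-16 M
[Cu^+] = 2s = 3.25 x 10^-16 M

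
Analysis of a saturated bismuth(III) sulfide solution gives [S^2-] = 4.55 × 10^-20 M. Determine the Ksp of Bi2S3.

Bi2S3(s) ⇌ 2 Bi^3+(aq) + 3 S^2-(aq)
Stoichiometry gives [Bi^3+] = (2/3)[S^2-] = 3.033 × 10^-20 M.
Ksp = [Bi^3+]^2[S^2-]^3
Ksp = (3.033 x 10^-20)^2 × (4.55 x 10^-20)^3 = 8.67 × 10^-98

8.67 x 10^-98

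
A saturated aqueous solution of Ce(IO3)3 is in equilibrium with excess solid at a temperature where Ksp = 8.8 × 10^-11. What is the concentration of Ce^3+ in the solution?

[Ce^3+] = 1.3 × 10^-3 M

Ce(IO3)3(s) ⇌ Ce^3+(aq) + 3 IO3^-(aq)
Ksp = [Ce^3+][IO3^-]^3
Let s = molar solubility. Then [Ce^3+] = s and [IO3^-] = 3s.
So Ksp = s × (3s)^3 = 27s^4
Solving, s = (8.8 × 10^-11/27)^(1/4) = 1.34 × 10^-3 M
[Ce^3+] = s = 1.3 × 10^-3 M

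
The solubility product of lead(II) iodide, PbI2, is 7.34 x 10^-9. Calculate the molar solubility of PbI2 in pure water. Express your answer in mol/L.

PbI2(s) <=> Pb^2+ + 2 I^-
Ksp = [Pb^2+][I^-]^2
Let s = molar solubility. Then [Pb^2+] = s and [I^-] = 2s.
Substituting: Ksp = s(2s)^2 = 4s^3
s = (7.34 x 10^-9 / 4)^(1/3) = 1.22 × 10^-3 M

s = 1.22 × 10^-3 M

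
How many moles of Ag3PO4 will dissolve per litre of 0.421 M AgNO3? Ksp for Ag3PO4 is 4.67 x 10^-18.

Ag3PO4(s) ⇌ 3 Ag^+(aq) + PO4^3-(aq)
Ksp = [Ag^+]^3[PO4^3-]
Let s be the molar solubility in this solution. [Ag^+] = 0.421 + 3s ≈ 0.421, [PO4^3-] = s (since Ag^+ from AgNO3 dominates).
Ksp ≈ (0.421)^3 × s
s = 6.26 × 10^-17 M
Check: 3s = 1.9 x 10^-16 ≪ 0.421, so the approximation is valid.

s = 6.26e-17 M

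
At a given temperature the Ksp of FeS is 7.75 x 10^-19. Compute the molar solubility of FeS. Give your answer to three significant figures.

FeS(s) ⇌ Fe^2+(aq) + S^2-(aq)
Ksp = [Fe^2+][S^2-]
Let s = molar solubility. Then [Fe^2+] = s and [S^2-] = s.
Ksp = s × s = s^2
s = (7.75 x 10^-19)^(1/2) = 8.80 × 10^-10 M

8.80 × 10^-10 M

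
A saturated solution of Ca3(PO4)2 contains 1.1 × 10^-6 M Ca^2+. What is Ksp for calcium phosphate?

7.2 × 10^-31

Ca3(PO4)2(s) ⇌ 3 Ca^2+ + 2 PO4^3-
Stoichiometry gives [PO4^3-] = (2/3)[Ca^2+] = 7.33 × 10^-7 M.
Ksp = [Ca^2+]^3[PO4^3-]^2
Ksp = (1.1 × 10^-6)^3 × (7.33 × 10^-7)^2 = 7.2 × 10^-31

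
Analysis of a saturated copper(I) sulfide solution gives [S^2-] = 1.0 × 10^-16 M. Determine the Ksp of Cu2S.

Ksp ≈ 4.0 × 10^-48

Cu2S(s) ⇌ 2 Cu^+(aq) + S^2-(aq)
Stoichiometry gives [Cu^+] = (2/1)[S^2-] = 2.00 x 10^-16 M.
Ksp = [Cu^+]^2[S^2-]
Ksp = (2.00 x 10^-16)^2 × 1.0 × 10^-16 = 4.0 x 10^-48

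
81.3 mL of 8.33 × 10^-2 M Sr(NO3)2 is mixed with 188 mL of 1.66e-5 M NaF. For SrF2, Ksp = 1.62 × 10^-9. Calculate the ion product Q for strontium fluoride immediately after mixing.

Q = 3.38 x 10^-12

Total volume = 81.3 + 188 = 269.3 mL.
[Sr^2+] = 8.33 × 10^-2 × (81.3/269.3) = 2.515 × 10^-2 M
[F^-] = 1.66 × 10^-5 × (188/269.3) = 1.159 × 10^-5 M
SrF2(s) ⇌ Sr^2+ + 2 F^-, so Q = [Sr^2+][F^-]^2
Q = (2.515 × 10^-2)(1.159 x 10^-5)^2 = 3.38 × 10^-12
Q < Ksp, so no precipitate of SrF2 forms.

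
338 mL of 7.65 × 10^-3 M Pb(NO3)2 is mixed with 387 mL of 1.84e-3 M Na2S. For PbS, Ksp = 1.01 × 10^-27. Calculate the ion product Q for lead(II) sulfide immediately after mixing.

Total volume = 338 + 387 = 725 mL.
[Pb^2+] = 7.65 x 10^-3 × (338/725) = 3.566 × 10^-3 M
[S^2-] = 1.84 × 10^-3 × (387/725) = 9.822 x 10^-4 M
PbS(s) ⇌ Pb^2+(aq) + S^2-(aq), so Q = [Pb^2+][S^2-]
Q = (3.566 × 10^-3)(9.822 x 10^-4) = 3.50 × 10^-6
Q > Ksp, so PbS will precipitate.

Q ≈ 3.50 × 10^-6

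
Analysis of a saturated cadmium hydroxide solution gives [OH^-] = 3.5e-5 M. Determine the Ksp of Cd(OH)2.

Cd(OH)2(s) ⇌ Cd^2+ + 2 OH^-
Stoichiometry gives [Cd^2+] = (1/2)[OH^-] = 1.75 x 10^-5 M.
Ksp = [Cd^2+][OH^-]^2
Ksp = 1.75 × 10^-5 × (3.5 x 10^-5)^2 = 2.1 x 10^-14

Ksp ≈ 2.1 × 10^-14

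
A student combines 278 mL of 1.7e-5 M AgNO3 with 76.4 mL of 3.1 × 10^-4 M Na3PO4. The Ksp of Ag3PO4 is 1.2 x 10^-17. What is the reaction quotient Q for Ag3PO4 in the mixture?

Q = 1.6 × 10^-19

Total volume = 278 + 76.4 = 354.4 mL.
[Ag^+] = 1.7 × 10^-5 × (278/354.4) = 1.33 × 10^-5 M
[PO4^3-] = 3.1 x 10^-4 × (76.4/354.4) = 6.68 x 10^-5 M
Ag3PO4(s) ⇌ 3 Ag^+(aq) + PO4^3-(aq), so Q = [Ag^+]^3[PO4^3-]
Q = (1.33 x 10^-5)^3(6.68 × 10^-5) = 1.6 × 10^-19
Q < Ksp, so no precipitate of Ag3PO4 forms.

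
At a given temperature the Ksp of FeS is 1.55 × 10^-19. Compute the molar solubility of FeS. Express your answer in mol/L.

FeS(s) <=> Fe^2+(aq) + S^2-(aq)
Ksp = [Fe^2+][S^2-]
For each mole of FeS that dissolves: [Fe^2+] = s, [S^2-] = s.
Ksp = (s)(s) = s^2
s = √(1.55 × 10^-19) = 3.94 x 10^-10 M

3.94 × 10^-10 M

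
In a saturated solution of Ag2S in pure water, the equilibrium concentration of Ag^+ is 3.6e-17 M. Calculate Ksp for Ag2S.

Ksp = 2.3e-50

Ag2S(s) <=> 2 Ag^+(aq) + S^2-(aq)
Stoichiometry gives [S^2-] = (1/2)[Ag^+] = 1.80 × 10^-17 M.
Ksp = [Ag^+]^2[S^2-]
Ksp = (3.6 × 10^-17)^2 × 1.80 x 10^-17 = 2.3 × 10^-50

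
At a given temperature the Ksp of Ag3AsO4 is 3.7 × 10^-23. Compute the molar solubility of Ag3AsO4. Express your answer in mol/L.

1.1e-6 M

Ag3AsO4(s) <=> 3 Ag^+(aq) + AsO4^3-(aq)
Ksp = [Ag^+]^3[AsO4^3-]
If s mol/L of Ag3AsO4 dissolves, [Ag^+] = 3s and [AsO4^3-] = s.
Ksp = (3s)^3s = 27s^4
Solving, s = (3.7 × 10^-23/27)^(1/4) = 1.1 × 10^-6 M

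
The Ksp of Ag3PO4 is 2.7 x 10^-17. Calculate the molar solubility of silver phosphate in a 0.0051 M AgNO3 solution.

s ≈ 2.0e-10 M

Ag3PO4(s) ⇌ 3 Ag^+ + PO4^3-
Ksp = [Ag^+]^3[PO4^3-]
Let s be the molar solubility in this solution. [Ag^+] = 0.0051 + 3s ≈ 0.0051, [PO4^3-] = s (since Ag^+ from AgNO3 dominates).
Ksp ≈ (0.0051)^3 × s
s = 2.0 x 10^-10 M
Check: 3s = 6.1 × 10^-10 ≪ 0.0051, so the approximation is valid.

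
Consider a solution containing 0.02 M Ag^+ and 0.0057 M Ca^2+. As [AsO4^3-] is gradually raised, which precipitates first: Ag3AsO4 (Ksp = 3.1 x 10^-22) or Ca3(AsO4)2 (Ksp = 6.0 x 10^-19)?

Ag3AsO4

Each salt begins to precipitate when Q = Ksp, i.e. when [AsO4^3-] reaches its threshold.
For Ag3AsO4: 3.1 x 10^-22 = (0.02)^3 × [AsO4^3-]  ⇒  [AsO4^3-] = 3.9 × 10^-17 M.
For Ca3(AsO4)2: 6.0 x 10^-19 = (0.0057)^3 × [AsO4^3-]^2  ⇒  [AsO4^3-] = 1.8 × 10^-6 M.
The salt with the lower threshold [AsO4^3-] precipitates first: Ag3AsO4.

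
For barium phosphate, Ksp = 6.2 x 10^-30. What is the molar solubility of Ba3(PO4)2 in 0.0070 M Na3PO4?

s = 1.7 × 10^-9 M

Ba3(PO4)2(s) ⇌ 3 Ba^2+(aq) + 2 PO4^3-(aq)
Ksp = [Ba^2+]^3[PO4^3-]^2
Let s = moles of Ba3(PO4)2 that dissolve per litre. [Ba^2+] = 3s, [PO4^3-] = 0.0070 + 2s ≈ 0.0070 (Ksp is small, so little additional dissolves).
Ksp ≈ (3s)^3 × (0.0070)^2
s = 1.7 x 10^-9 M
Check: 2s = 3.3 x 10^-9 ≪ 0.0070, so the approximation is valid.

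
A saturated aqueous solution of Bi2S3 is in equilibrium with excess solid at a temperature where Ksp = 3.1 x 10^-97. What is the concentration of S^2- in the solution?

[S^2-] = 5.9 × 10^-20 M

Bi2S3(s) <=> 2 Bi^3+(aq) + 3 S^2-(aq)
Ksp = [Bi^3+]^2[S^2-]^3
Let s = molar solubility. Then [Bi^3+] = 2s and [S^2-] = 3s.
Substituting: Ksp = (2s)^2(3s)^3 = 108s^5
s^5 = 3.1 x 10^-97 / 108, so s = 1.96 × 10^-20 M
[S^2-] = 3s = 5.9 × 10^-20 M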